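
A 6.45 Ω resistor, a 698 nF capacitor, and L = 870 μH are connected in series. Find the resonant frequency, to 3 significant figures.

6.46 kHz

ω₀ = 1/√(LC) = 1/√(0.00087 × 6.98e-07) = 40580 rad/s
f₀ = ω₀/(2π) = 6.46 kHz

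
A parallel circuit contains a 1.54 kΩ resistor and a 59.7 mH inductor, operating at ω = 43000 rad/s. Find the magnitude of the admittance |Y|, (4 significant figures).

757.2 μS

X_L = ωL = 2567 Ω
Parallel: admittances add. Y = 1/R + 1/(jωL)
Y = (0.0006494 − j0.0003895) S
|Y| = 0.0007572 S → |Z| = 1/|Y| = 1321 Ω, ∠Z = −∠Y = 30.96°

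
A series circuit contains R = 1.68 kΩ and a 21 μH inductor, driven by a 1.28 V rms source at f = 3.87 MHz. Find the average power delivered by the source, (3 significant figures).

893 μW

ω = 2πf = 2.432e+07 rad/s
X_L = ωL = 511 Ω
Z = 1680 + j511 Ω
|Z| = √(1680² + 511²) = 1760 Ω
∠Z = arctan(511/1680) = 16.9°
I = V/|Z| = 729 μA
P = VI cos φ = 1.28 × 0.000729 × cos(16.9°) = 893 μW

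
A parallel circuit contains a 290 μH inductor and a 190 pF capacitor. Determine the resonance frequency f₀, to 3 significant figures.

678 kHz

ω₀ = 1/√(LC) = 1/√(0.00029 × 1.9e-10) = 4.26e+06 rad/s
f₀ = ω₀/(2π) = 678 kHz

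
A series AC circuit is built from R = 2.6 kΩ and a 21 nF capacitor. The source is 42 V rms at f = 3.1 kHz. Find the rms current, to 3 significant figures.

ω = 2πf = 19480 rad/s
X_C = 1/(ωC) = 2440 Ω
Z = 2600 − j2440 Ω
|Z| = √(2600² + 2440²) = 3570 Ω
I = V/|Z| = 42/3570 = 11.8 mA

11.8 mA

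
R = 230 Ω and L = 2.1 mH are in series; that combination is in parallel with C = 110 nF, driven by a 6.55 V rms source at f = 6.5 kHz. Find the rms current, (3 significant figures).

ω = 2πf = 40840 rad/s
X_L = ωL = 85.8 Ω
X_C = 1/(ωC) = 223 Ω
Branch 1 (R+jX_L): Z₁ = 230 + j85.8 Ω, |Z₁| = 245 Ω
Branch 2 (−jX_C): Z₂ = −j223 Ω
Parallel: Z = Z₁Z₂/(Z₁+Z₂), |Z| = 204 Ω, ∠Z = -38.8°
I = V/|Z| = 6.55/204 = 32.1 mA

32.1 mA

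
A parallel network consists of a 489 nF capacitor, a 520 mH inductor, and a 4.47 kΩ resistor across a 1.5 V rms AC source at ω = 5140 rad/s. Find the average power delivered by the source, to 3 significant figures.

503 μW

X_L = ωL = 2670 Ω
X_C = 1/(ωC) = 398 Ω
Parallel: admittances add. Y = 1/R + 1/(jωL) + jωC
Y = (0.000224 + j0.00214) S
|Y| = 0.00215 S → |Z| = 1/|Y| = 465 Ω, ∠Z = −∠Y = -84.0°
I = V/|Z| = 3.23 mA
P = VI cos φ = 1.5 × 0.00323 × cos(-84.0°) = 503 μW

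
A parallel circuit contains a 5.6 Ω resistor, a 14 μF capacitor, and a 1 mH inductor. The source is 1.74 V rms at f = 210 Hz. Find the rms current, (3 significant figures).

1.32 A

ω = 2πf = 1319 rad/s
X_L = ωL = 1.32 Ω
X_C = 1/(ωC) = 54.1 Ω
Parallel: admittances add. Y = 1/R + 1/(jωL) + jωC
Y = (0.179 − j0.739) S
|Y| = 0.761 S → |Z| = 1/|Y| = 1.31 Ω, ∠Z = −∠Y = 76.4°
I = V/|Z| = 1.74/1.31 = 1.32 A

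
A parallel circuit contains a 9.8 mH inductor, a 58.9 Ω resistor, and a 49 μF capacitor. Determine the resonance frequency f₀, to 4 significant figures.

ω₀ = 1/√(LC) = 1/√(0.0098 × 4.9e-05) = 1443 rad/s
f₀ = ω₀/(2π) = 229.7 Hz

229.7 Hz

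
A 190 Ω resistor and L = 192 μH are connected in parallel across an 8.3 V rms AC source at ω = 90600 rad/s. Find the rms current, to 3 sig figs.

479 mA

X_L = ωL = 17.4 Ω
Parallel: admittances add. Y = 1/R + 1/(jωL)
Y = (0.00526 − j0.0575) S
|Y| = 0.0577 S → |Z| = 1/|Y| = 17.3 Ω, ∠Z = −∠Y = 84.8°
I = V/|Z| = 8.3/17.3 = 479 mA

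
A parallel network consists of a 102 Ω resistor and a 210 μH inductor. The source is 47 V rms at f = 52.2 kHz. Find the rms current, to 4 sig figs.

823.4 mA

ω = 2πf = 328000 rad/s
X_L = ωL = 68.88 Ω
Parallel: admittances add. Y = 1/R + 1/(jωL)
Y = (0.009804 − j0.01452) S
|Y| = 0.01752 S → |Z| = 1/|Y| = 57.08 Ω, ∠Z = −∠Y = 55.97°
I = V/|Z| = 47/57.08 = 823.4 mA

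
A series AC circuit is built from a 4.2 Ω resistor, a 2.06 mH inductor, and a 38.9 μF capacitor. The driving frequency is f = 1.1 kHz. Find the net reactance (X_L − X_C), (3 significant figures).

ω = 2πf = 6912 rad/s
X_L = ωL = 14.2 Ω
X_C = 1/(ωC) = 3.72 Ω
X = 14.2 − 3.72 = 10.5 Ω

10.5 Ω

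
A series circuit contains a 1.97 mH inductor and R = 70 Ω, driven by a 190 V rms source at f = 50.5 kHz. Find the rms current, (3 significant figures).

302 mA

ω = 2πf = 317300 rad/s
X_L = ωL = 625 Ω
Z = 70.0 + j625 Ω
|Z| = √(70.0² + 625²) = 629 Ω
I = V/|Z| = 190/629 = 302 mA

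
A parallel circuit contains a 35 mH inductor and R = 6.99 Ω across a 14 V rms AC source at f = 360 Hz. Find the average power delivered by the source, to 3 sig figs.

28.0 W

ω = 2πf = 2262 rad/s
X_L = ωL = 79.2 Ω
Parallel: admittances add. Y = 1/R + 1/(jωL)
Y = (0.143 − j0.0126) S
|Y| = 0.144 S → |Z| = 1/|Y| = 6.96 Ω, ∠Z = −∠Y = 5.05°
I = V/|Z| = 2.01 A
P = VI cos φ = 14 × 2.01 × cos(5.05°) = 28.0 W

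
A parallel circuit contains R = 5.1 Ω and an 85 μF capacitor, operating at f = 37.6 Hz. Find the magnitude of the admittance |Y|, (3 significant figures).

ω = 2πf = 236.2 rad/s
X_C = 1/(ωC) = 49.8 Ω
Parallel: admittances add. Y = 1/R + jωC
Y = (0.196 + j0.0201) S
|Y| = 0.197 S → |Z| = 1/|Y| = 5.07 Ω, ∠Z = −∠Y = -5.85°

197 mS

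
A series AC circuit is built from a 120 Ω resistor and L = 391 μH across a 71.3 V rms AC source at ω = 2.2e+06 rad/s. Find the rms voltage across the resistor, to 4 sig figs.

X_L = ωL = 860.2 Ω
Z = 120.0 + j860.2 Ω
|Z| = √(120.0² + 860.2²) = 868.5 Ω
I = V/|Z| = 82.09 mA
V_R = I·|Z_R| = 0.08209 × 120.0 = 9.851 V

9.851 V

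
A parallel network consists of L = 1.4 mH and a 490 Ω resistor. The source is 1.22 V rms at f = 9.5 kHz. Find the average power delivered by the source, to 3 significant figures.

3.04 mW

ω = 2πf = 59690 rad/s
X_L = ωL = 83.6 Ω
Parallel: admittances add. Y = 1/R + 1/(jωL)
Y = (0.00204 − j0.0120) S
|Y| = 0.0121 S → |Z| = 1/|Y| = 82.4 Ω, ∠Z = −∠Y = 80.3°
I = V/|Z| = 14.8 mA
P = VI cos φ = 1.22 × 0.0148 × cos(80.3°) = 3.04 mW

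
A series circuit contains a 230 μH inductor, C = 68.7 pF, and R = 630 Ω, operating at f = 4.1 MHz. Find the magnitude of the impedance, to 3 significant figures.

ω = 2πf = 2.576e+07 rad/s
X_L = ωL = 5930 Ω
X_C = 1/(ωC) = 565 Ω
Net reactance X = X_L − X_C = 5360 Ω
Z = 630 + j5360 Ω
|Z| = √(630² + 5360²) = 5400 Ω

5400 Ω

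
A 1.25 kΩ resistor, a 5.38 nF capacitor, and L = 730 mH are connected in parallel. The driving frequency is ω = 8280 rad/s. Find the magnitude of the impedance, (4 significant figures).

1236 Ω

X_L = ωL = 6044 Ω
X_C = 1/(ωC) = 22450 Ω
Parallel: admittances add. Y = 1/R + 1/(jωL) + jωC
Y = (0.0008000 − j0.0001209) S
|Y| = 0.0008091 S → |Z| = 1/|Y| = 1236 Ω, ∠Z = −∠Y = 8.594°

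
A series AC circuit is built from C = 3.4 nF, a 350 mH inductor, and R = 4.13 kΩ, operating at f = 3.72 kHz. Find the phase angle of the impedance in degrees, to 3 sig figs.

ω = 2πf = 23370 rad/s
X_L = ωL = 8180 Ω
X_C = 1/(ωC) = 12600 Ω
Net reactance X = X_L − X_C = -4400 Ω
Z = 4130 − j4400 Ω
|Z| = √(4130² + 4400²) = 6040 Ω
∠Z = arctan(-4400/4130) = -46.8°

-46.8°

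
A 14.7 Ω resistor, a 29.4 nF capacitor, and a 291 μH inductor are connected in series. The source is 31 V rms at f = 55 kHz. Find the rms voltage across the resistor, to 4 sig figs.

30.68 V

ω = 2πf = 345600 rad/s
X_L = ωL = 100.6 Ω
X_C = 1/(ωC) = 98.43 Ω
Net reactance X = X_L − X_C = 2.136 Ω
Z = 14.70 + j2.136 Ω
|Z| = √(14.70² + 2.136²) = 14.85 Ω
I = V/|Z| = 2.087 A
V_R = I·|Z_R| = 2.087 × 14.70 = 30.68 V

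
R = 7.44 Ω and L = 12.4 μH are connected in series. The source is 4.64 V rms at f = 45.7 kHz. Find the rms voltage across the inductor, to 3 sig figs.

2.00 V

ω = 2πf = 287100 rad/s
X_L = ωL = 3.56 Ω
Z = 7.44 + j3.56 Ω
|Z| = √(7.44² + 3.56²) = 8.25 Ω
I = V/|Z| = 563 mA
V_L = I·|Z_L| = 0.563 × 3.56 = 2.00 V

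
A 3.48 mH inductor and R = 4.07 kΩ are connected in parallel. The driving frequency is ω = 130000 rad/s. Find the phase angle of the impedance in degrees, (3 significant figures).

83.7°

X_L = ωL = 452 Ω
Parallel: admittances add. Y = 1/R + 1/(jωL)
Y = (0.000246 − j0.00221) S
|Y| = 0.00222 S → |Z| = 1/|Y| = 450 Ω, ∠Z = −∠Y = 83.7°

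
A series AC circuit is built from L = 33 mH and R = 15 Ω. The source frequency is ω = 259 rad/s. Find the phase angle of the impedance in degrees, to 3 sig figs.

X_L = ωL = 8.55 Ω
Z = 15.0 + j8.55 Ω
|Z| = √(15.0² + 8.55²) = 17.3 Ω
∠Z = arctan(8.55/15.0) = 29.7°

29.7°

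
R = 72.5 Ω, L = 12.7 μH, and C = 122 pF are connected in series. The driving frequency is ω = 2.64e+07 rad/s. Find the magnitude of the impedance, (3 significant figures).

X_L = ωL = 335 Ω
X_C = 1/(ωC) = 310 Ω
Net reactance X = X_L − X_C = 24.8 Ω
Z = 72.5 + j24.8 Ω
|Z| = √(72.5² + 24.8²) = 76.6 Ω

76.6 Ω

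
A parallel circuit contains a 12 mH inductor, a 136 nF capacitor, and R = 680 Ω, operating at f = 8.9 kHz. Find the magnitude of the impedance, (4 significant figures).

ω = 2πf = 55920 rad/s
X_L = ωL = 671.0 Ω
X_C = 1/(ωC) = 131.5 Ω
Parallel: admittances add. Y = 1/R + 1/(jωL) + jωC
Y = (0.001471 + j0.006115) S
|Y| = 0.006289 S → |Z| = 1/|Y| = 159.0 Ω, ∠Z = −∠Y = -76.48°

159.0 Ω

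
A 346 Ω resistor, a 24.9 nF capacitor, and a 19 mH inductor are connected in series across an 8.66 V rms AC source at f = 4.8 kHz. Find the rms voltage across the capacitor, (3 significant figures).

ω = 2πf = 30160 rad/s
X_L = ωL = 573 Ω
X_C = 1/(ωC) = 1330 Ω
Net reactance X = X_L − X_C = -759 Ω
Z = 346 − j759 Ω
|Z| = √(346² + 759²) = 834 Ω
I = V/|Z| = 10.4 mA
V_C = I·|Z_C| = 0.0104 × 1330 = 13.8 V

13.8 V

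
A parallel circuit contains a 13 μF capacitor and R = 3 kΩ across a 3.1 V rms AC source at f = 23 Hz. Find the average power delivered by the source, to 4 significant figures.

ω = 2πf = 144.5 rad/s
X_C = 1/(ωC) = 532.3 Ω
Parallel: admittances add. Y = 1/R + jωC
Y = (0.0003333 + j0.001879) S
|Y| = 0.001908 S → |Z| = 1/|Y| = 524.1 Ω, ∠Z = −∠Y = -79.94°
I = V/|Z| = 5.915 mA
P = VI cos φ = 3.1 × 0.005915 × cos(-79.94°) = 3.203 mW

3.203 mW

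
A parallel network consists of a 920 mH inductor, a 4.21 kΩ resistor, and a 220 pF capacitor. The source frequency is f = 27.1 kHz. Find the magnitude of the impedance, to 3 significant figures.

4170 Ω

ω = 2πf = 170300 rad/s
X_L = ωL = 157000 Ω
X_C = 1/(ωC) = 26700 Ω
Parallel: admittances add. Y = 1/R + 1/(jωL) + jωC
Y = (0.000238 + j3.11e-05) S
|Y| = 0.000240 S → |Z| = 1/|Y| = 4170 Ω, ∠Z = −∠Y = -7.45°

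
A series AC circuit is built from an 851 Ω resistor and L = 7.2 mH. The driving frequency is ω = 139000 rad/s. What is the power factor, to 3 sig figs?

0.648

X_L = ωL = 1000 Ω
Z = 851 + j1000 Ω
|Z| = √(851² + 1000²) = 1310 Ω
∠Z = arctan(1000/851) = 49.6°
cos φ = cos(49.6°) = 0.648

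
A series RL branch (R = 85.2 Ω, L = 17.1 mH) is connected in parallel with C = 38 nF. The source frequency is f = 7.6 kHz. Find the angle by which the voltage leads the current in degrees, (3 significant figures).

ω = 2πf = 47750 rad/s
X_L = ωL = 817 Ω
X_C = 1/(ωC) = 551 Ω
Branch 1 (R+jX_L): Z₁ = 85.2 + j817 Ω, |Z₁| = 821 Ω
Branch 2 (−jX_C): Z₂ = −j551 Ω
Parallel: Z = Z₁Z₂/(Z₁+Z₂), |Z| = 1620 Ω, ∠Z = -78.2°

-78.2°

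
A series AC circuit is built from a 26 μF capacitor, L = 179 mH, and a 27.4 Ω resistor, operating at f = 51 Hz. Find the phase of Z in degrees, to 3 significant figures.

-66.4°

ω = 2πf = 320.4 rad/s
X_L = ωL = 57.4 Ω
X_C = 1/(ωC) = 120 Ω
Net reactance X = X_L − X_C = -62.7 Ω
Z = 27.4 − j62.7 Ω
|Z| = √(27.4² + 62.7²) = 68.4 Ω
∠Z = arctan(-62.7/27.4) = -66.4°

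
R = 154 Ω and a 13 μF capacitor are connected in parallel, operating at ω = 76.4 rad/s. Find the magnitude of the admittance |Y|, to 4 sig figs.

X_C = 1/(ωC) = 1007 Ω
Parallel: admittances add. Y = 1/R + jωC
Y = (0.006494 + j0.0009932) S
|Y| = 0.006569 S → |Z| = 1/|Y| = 152.2 Ω, ∠Z = −∠Y = -8.696°

6.569 mS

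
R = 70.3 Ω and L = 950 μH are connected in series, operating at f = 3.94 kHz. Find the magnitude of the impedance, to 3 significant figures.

74.1 Ω

ω = 2πf = 24760 rad/s
X_L = ωL = 23.5 Ω
Z = 70.3 + j23.5 Ω
|Z| = √(70.3² + 23.5²) = 74.1 Ω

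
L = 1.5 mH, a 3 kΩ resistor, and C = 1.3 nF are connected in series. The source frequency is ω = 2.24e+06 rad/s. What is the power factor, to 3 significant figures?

0.705

X_L = ωL = 3360 Ω
X_C = 1/(ωC) = 343 Ω
Net reactance X = X_L − X_C = 3020 Ω
Z = 3000 + j3020 Ω
|Z| = √(3000² + 3020²) = 4250 Ω
∠Z = arctan(3020/3000) = 45.2°
cos φ = cos(45.2°) = 0.705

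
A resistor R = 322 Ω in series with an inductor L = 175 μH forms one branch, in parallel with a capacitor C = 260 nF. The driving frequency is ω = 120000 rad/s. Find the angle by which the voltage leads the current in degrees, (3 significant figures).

X_L = ωL = 21.0 Ω
X_C = 1/(ωC) = 32.1 Ω
Branch 1 (R+jX_L): Z₁ = 322 + j21.0 Ω, |Z₁| = 323 Ω
Branch 2 (−jX_C): Z₂ = −j32.1 Ω
Parallel: Z = Z₁Z₂/(Z₁+Z₂), |Z| = 32.1 Ω, ∠Z = -84.3°

-84.3°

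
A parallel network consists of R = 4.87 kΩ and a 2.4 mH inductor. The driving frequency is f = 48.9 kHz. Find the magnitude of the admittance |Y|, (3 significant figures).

ω = 2πf = 307200 rad/s
X_L = ωL = 737 Ω
Parallel: admittances add. Y = 1/R + 1/(jωL)
Y = (0.000205 − j0.00136) S
|Y| = 0.00137 S → |Z| = 1/|Y| = 729 Ω, ∠Z = −∠Y = 81.4°

1.37 mS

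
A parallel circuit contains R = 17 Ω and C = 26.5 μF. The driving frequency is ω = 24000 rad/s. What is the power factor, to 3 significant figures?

X_C = 1/(ωC) = 1.57 Ω
Parallel: admittances add. Y = 1/R + jωC
Y = (0.0588 + j0.636) S
|Y| = 0.639 S → |Z| = 1/|Y| = 1.57 Ω, ∠Z = −∠Y = -84.7°
cos φ = cos(-84.7°) = 0.0921

0.0921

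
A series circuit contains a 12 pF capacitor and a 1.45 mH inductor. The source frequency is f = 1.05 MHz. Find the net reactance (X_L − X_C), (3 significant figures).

-3070 Ω

ω = 2πf = 6.597e+06 rad/s
X_L = ωL = 9570 Ω
X_C = 1/(ωC) = 12600 Ω
X = 9570 − 12600 = -3070 Ω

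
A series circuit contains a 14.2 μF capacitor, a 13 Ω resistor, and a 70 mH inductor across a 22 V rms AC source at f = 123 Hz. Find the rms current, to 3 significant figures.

ω = 2πf = 772.8 rad/s
X_L = ωL = 54.1 Ω
X_C = 1/(ωC) = 91.1 Ω
Net reactance X = X_L − X_C = -37.0 Ω
Z = 13.0 − j37.0 Ω
|Z| = √(13.0² + 37.0²) = 39.2 Ω
I = V/|Z| = 22/39.2 = 561 mA

561 mA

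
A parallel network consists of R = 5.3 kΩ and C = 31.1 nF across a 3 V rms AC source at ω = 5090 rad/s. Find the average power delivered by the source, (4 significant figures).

X_C = 1/(ωC) = 6317 Ω
Parallel: admittances add. Y = 1/R + jωC
Y = (0.0001887 + j0.0001583) S
|Y| = 0.0002463 S → |Z| = 1/|Y| = 4060 Ω, ∠Z = −∠Y = -40.00°
I = V/|Z| = 738.9 μA
P = VI cos φ = 3 × 0.0007389 × cos(-40.00°) = 1.698 mW

1.698 mW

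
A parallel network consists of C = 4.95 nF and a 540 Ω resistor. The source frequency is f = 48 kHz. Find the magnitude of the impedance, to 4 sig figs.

ω = 2πf = 301600 rad/s
X_C = 1/(ωC) = 669.8 Ω
Parallel: admittances add. Y = 1/R + jωC
Y = (0.001852 + j0.001493) S
|Y| = 0.002379 S → |Z| = 1/|Y| = 420.4 Ω, ∠Z = −∠Y = -38.87°

420.4 Ω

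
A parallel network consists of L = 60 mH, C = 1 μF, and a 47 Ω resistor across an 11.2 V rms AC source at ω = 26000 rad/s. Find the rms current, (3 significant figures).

X_L = ωL = 1560 Ω
X_C = 1/(ωC) = 38.5 Ω
Parallel: admittances add. Y = 1/R + 1/(jωL) + jωC
Y = (0.0213 + j0.0254) S
|Y| = 0.0331 S → |Z| = 1/|Y| = 30.2 Ω, ∠Z = −∠Y = -50.0°
I = V/|Z| = 11.2/30.2 = 371 mA

371 mA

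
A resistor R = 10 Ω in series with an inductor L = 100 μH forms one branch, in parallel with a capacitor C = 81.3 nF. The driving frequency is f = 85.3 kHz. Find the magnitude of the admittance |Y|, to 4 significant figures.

25.76 mS

ω = 2πf = 536000 rad/s
X_L = ωL = 53.60 Ω
X_C = 1/(ωC) = 22.95 Ω
Branch 1 (R+jX_L): Z₁ = 10.00 + j53.60 Ω, |Z₁| = 54.52 Ω
Branch 2 (−jX_C): Z₂ = −j22.95 Ω
Parallel: Z = Z₁Z₂/(Z₁+Z₂), |Z| = 38.82 Ω, ∠Z = -82.50°
|Y| = 1/|Z| = 25.76 mS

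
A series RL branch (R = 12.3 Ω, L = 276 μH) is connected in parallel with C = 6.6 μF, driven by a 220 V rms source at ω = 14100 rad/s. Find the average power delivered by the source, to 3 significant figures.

3.58 kW

X_L = ωL = 3.89 Ω
X_C = 1/(ωC) = 10.7 Ω
Branch 1 (R+jX_L): Z₁ = 12.3 + j3.89 Ω, |Z₁| = 12.9 Ω
Branch 2 (−jX_C): Z₂ = −j10.7 Ω
Parallel: Z = Z₁Z₂/(Z₁+Z₂), |Z| = 9.85 Ω, ∠Z = -43.3°
I = V/|Z| = 22.3 A
P = VI cos φ = 220 × 22.3 × cos(-43.3°) = 3.58 kW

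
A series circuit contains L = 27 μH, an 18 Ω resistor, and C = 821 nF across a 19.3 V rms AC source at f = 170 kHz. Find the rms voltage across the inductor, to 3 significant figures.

16.8 V

ω = 2πf = 1.068e+06 rad/s
X_L = ωL = 28.8 Ω
X_C = 1/(ωC) = 1.14 Ω
Net reactance X = X_L − X_C = 27.7 Ω
Z = 18.0 + j27.7 Ω
|Z| = √(18.0² + 27.7²) = 33.0 Ω
I = V/|Z| = 584 mA
V_L = I·|Z_L| = 0.584 × 28.8 = 16.8 V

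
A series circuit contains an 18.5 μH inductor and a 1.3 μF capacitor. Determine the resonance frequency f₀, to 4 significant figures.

32.45 kHz

ω₀ = 1/√(LC) = 1/√(1.85e-05 × 1.3e-06) = 203900 rad/s
f₀ = ω₀/(2π) = 32.45 kHz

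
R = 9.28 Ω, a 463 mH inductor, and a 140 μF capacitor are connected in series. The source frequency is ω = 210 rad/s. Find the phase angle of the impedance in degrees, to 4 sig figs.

X_L = ωL = 97.23 Ω
X_C = 1/(ωC) = 34.01 Ω
Net reactance X = X_L − X_C = 63.22 Ω
Z = 9.280 + j63.22 Ω
|Z| = √(9.280² + 63.22²) = 63.89 Ω
∠Z = arctan(63.22/9.280) = 81.65°

81.65°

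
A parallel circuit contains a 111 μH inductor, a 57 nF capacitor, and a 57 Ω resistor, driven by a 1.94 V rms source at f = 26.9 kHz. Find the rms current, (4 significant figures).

91.30 mA

ω = 2πf = 169000 rad/s
X_L = ωL = 18.76 Ω
X_C = 1/(ωC) = 103.8 Ω
Parallel: admittances add. Y = 1/R + 1/(jωL) + jωC
Y = (0.01754 − j0.04367) S
|Y| = 0.04706 S → |Z| = 1/|Y| = 21.25 Ω, ∠Z = −∠Y = 68.11°
I = V/|Z| = 1.94/21.25 = 91.30 mA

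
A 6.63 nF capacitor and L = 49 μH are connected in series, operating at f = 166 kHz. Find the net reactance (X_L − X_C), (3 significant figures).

ω = 2πf = 1.043e+06 rad/s
X_L = ωL = 51.1 Ω
X_C = 1/(ωC) = 145 Ω
X = 51.1 − 145 = -93.5 Ω

-93.5 Ω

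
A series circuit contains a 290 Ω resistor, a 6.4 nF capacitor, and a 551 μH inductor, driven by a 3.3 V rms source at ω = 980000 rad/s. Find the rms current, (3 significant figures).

6.90 mA

X_L = ωL = 540 Ω
X_C = 1/(ωC) = 159 Ω
Net reactance X = X_L − X_C = 381 Ω
Z = 290 + j381 Ω
|Z| = √(290² + 381²) = 478 Ω
I = V/|Z| = 3.3/478 = 6.90 mA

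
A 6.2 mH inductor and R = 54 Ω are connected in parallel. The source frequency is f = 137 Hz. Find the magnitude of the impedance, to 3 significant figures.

ω = 2πf = 860.8 rad/s
X_L = ωL = 5.34 Ω
Parallel: admittances add. Y = 1/R + 1/(jωL)
Y = (0.0185 − j0.187) S
|Y| = 0.188 S → |Z| = 1/|Y| = 5.31 Ω, ∠Z = −∠Y = 84.4°

5.31 Ω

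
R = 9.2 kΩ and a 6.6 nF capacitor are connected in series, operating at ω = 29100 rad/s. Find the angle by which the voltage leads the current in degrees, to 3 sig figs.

X_C = 1/(ωC) = 5210 Ω
Z = 9200 − j5210 Ω
|Z| = √(9200² + 5210²) = 10600 Ω
∠Z = arctan(-5210/9200) = -29.5°

-29.5°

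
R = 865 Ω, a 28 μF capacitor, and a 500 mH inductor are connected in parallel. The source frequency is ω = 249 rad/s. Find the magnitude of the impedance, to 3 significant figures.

X_L = ωL = 124 Ω
X_C = 1/(ωC) = 143 Ω
Parallel: admittances add. Y = 1/R + 1/(jωL) + jωC
Y = (0.00116 − j0.00106) S
|Y| = 0.00157 S → |Z| = 1/|Y| = 638 Ω, ∠Z = −∠Y = 42.5°

638 Ω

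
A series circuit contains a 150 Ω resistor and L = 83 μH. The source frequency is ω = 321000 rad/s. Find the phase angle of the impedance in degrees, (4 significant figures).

X_L = ωL = 26.64 Ω
Z = 150.0 + j26.64 Ω
|Z| = √(150.0² + 26.64²) = 152.3 Ω
∠Z = arctan(26.64/150.0) = 10.07°

10.07°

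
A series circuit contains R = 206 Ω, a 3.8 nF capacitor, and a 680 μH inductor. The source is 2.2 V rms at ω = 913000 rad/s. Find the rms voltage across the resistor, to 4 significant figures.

1.158 V

X_L = ωL = 620.8 Ω
X_C = 1/(ωC) = 288.2 Ω
Net reactance X = X_L − X_C = 332.6 Ω
Z = 206.0 + j332.6 Ω
|Z| = √(206.0² + 332.6²) = 391.2 Ω
I = V/|Z| = 5.623 mA
V_R = I·|Z_R| = 0.005623 × 206.0 = 1.158 V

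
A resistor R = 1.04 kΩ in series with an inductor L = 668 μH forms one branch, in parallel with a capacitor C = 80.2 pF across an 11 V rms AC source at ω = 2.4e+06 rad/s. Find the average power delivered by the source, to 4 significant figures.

34.46 mW

X_L = ωL = 1603 Ω
X_C = 1/(ωC) = 5195 Ω
Branch 1 (R+jX_L): Z₁ = 1040 + j1603 Ω, |Z₁| = 1911 Ω
Branch 2 (−jX_C): Z₂ = −j5195 Ω
Parallel: Z = Z₁Z₂/(Z₁+Z₂), |Z| = 2655 Ω, ∠Z = 40.88°
I = V/|Z| = 4.143 mA
P = VI cos φ = 11 × 0.004143 × cos(40.88°) = 34.46 mW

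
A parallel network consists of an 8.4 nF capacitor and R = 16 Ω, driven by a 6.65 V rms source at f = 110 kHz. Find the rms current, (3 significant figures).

417 mA

ω = 2πf = 691200 rad/s
X_C = 1/(ωC) = 172 Ω
Parallel: admittances add. Y = 1/R + jωC
Y = (0.0625 + j0.00581) S
|Y| = 0.0628 S → |Z| = 1/|Y| = 15.9 Ω, ∠Z = −∠Y = -5.31°
I = V/|Z| = 6.65/15.9 = 417 mA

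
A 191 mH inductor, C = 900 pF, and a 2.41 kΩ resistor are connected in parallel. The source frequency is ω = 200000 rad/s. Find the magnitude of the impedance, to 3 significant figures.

2260 Ω

X_L = ωL = 38200 Ω
X_C = 1/(ωC) = 5560 Ω
Parallel: admittances add. Y = 1/R + 1/(jωL) + jωC
Y = (0.000415 + j0.000154) S
|Y| = 0.000443 S → |Z| = 1/|Y| = 2260 Ω, ∠Z = −∠Y = -20.3°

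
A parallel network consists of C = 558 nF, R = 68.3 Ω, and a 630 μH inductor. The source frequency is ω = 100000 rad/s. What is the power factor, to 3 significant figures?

X_L = ωL = 63.0 Ω
X_C = 1/(ωC) = 17.9 Ω
Parallel: admittances add. Y = 1/R + 1/(jωL) + jωC
Y = (0.0146 + j0.0399) S
|Y| = 0.0425 S → |Z| = 1/|Y| = 23.5 Ω, ∠Z = −∠Y = -69.9°
cos φ = cos(-69.9°) = 0.344

0.344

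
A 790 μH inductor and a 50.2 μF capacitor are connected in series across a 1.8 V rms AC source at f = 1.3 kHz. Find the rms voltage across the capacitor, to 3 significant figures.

ω = 2πf = 8168 rad/s
X_L = ωL = 6.45 Ω
X_C = 1/(ωC) = 2.44 Ω
Net reactance X = X_L − X_C = 4.01 Ω
Z = j4.01 Ω
|Z| = √(0² + 4.01²) = 4.01 Ω
I = V/|Z| = 448 mA
V_C = I·|Z_C| = 0.448 × 2.44 = 1.09 V

1.09 V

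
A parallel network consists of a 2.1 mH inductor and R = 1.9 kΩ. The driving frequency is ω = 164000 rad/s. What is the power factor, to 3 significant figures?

0.178

X_L = ωL = 344 Ω
Parallel: admittances add. Y = 1/R + 1/(jωL)
Y = (0.000526 − j0.00290) S
|Y| = 0.00295 S → |Z| = 1/|Y| = 339 Ω, ∠Z = −∠Y = 79.7°
cos φ = cos(79.7°) = 0.178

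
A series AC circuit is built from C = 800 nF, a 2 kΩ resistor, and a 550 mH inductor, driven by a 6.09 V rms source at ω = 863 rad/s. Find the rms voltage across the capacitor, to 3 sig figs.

X_L = ωL = 475 Ω
X_C = 1/(ωC) = 1450 Ω
Net reactance X = X_L − X_C = -974 Ω
Z = 2000 − j974 Ω
|Z| = √(2000² + 974²) = 2220 Ω
I = V/|Z| = 2.74 mA
V_C = I·|Z_C| = 0.00274 × 1450 = 3.97 V

3.97 V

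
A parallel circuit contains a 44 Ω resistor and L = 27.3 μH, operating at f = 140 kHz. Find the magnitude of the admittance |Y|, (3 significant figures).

ω = 2πf = 879600 rad/s
X_L = ωL = 24.0 Ω
Parallel: admittances add. Y = 1/R + 1/(jωL)
Y = (0.0227 − j0.0416) S
|Y| = 0.0474 S → |Z| = 1/|Y| = 21.1 Ω, ∠Z = −∠Y = 61.4°

47.4 mS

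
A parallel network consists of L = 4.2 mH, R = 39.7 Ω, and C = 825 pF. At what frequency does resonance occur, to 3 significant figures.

85.5 kHz

ω₀ = 1/√(LC) = 1/√(0.0042 × 8.25e-10) = 537200 rad/s
f₀ = ω₀/(2π) = 85.5 kHz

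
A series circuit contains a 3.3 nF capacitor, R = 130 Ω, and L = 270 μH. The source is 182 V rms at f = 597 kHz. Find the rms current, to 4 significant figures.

ω = 2πf = 3.751e+06 rad/s
X_L = ωL = 1013 Ω
X_C = 1/(ωC) = 80.79 Ω
Net reactance X = X_L − X_C = 932.0 Ω
Z = 130.0 + j932.0 Ω
|Z| = √(130.0² + 932.0²) = 941.0 Ω
I = V/|Z| = 182/941.0 = 193.4 mA

193.4 mA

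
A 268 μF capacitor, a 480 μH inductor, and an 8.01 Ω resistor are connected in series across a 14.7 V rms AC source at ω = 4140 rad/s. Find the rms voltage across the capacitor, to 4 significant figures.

X_L = ωL = 1.987 Ω
X_C = 1/(ωC) = 0.9013 Ω
Net reactance X = X_L − X_C = 1.086 Ω
Z = 8.010 + j1.086 Ω
|Z| = √(8.010² + 1.086²) = 8.083 Ω
I = V/|Z| = 1.819 A
V_C = I·|Z_C| = 1.819 × 0.9013 = 1.639 V

1.639 V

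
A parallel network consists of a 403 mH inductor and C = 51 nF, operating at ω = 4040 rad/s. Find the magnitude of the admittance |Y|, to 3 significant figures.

X_L = ωL = 1630 Ω
X_C = 1/(ωC) = 4850 Ω
Parallel: admittances add. Y = 1/(jωL) + jωC
Y = (0 − j0.000408) S
|Y| = 0.000408 S → |Z| = 1/|Y| = 2450 Ω, ∠Z = −∠Y = 90.0°

408 μS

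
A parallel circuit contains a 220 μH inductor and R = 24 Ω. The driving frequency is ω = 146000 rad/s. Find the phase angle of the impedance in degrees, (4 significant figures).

X_L = ωL = 32.12 Ω
Parallel: admittances add. Y = 1/R + 1/(jωL)
Y = (0.04167 − j0.03113) S
|Y| = 0.05201 S → |Z| = 1/|Y| = 19.23 Ω, ∠Z = −∠Y = 36.77°

36.77°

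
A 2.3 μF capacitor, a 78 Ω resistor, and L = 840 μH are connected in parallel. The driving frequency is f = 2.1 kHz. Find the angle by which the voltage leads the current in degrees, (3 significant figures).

ω = 2πf = 13190 rad/s
X_L = ωL = 11.1 Ω
X_C = 1/(ωC) = 33.0 Ω
Parallel: admittances add. Y = 1/R + 1/(jωL) + jωC
Y = (0.0128 − j0.0599) S
|Y| = 0.0612 S → |Z| = 1/|Y| = 16.3 Ω, ∠Z = −∠Y = 77.9°

77.9°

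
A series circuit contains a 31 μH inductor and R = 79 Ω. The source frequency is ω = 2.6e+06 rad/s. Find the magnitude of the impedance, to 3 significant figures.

113 Ω

X_L = ωL = 80.6 Ω
Z = 79.0 + j80.6 Ω
|Z| = √(79.0² + 80.6²) = 113 Ω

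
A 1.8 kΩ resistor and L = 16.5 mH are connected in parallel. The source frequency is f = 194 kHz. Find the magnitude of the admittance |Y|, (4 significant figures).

ω = 2πf = 1.219e+06 rad/s
X_L = ωL = 20110 Ω
Parallel: admittances add. Y = 1/R + 1/(jωL)
Y = (0.0005556 − j4.972e-05) S
|Y| = 0.0005578 S → |Z| = 1/|Y| = 1793 Ω, ∠Z = −∠Y = 5.114°

557.8 μS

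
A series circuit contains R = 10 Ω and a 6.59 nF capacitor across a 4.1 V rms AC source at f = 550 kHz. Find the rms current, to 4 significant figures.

ω = 2πf = 3.456e+06 rad/s
X_C = 1/(ωC) = 43.91 Ω
Z = 10.00 − j43.91 Ω
|Z| = √(10.00² + 43.91²) = 45.04 Ω
I = V/|Z| = 4.1/45.04 = 91.04 mA

91.04 mA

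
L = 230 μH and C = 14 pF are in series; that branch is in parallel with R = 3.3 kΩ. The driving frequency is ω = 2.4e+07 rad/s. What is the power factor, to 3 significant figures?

X_L = ωL = 5520 Ω
X_C = 1/(ωC) = 2980 Ω
Branch 1: Z₁ = R = 3300 Ω
Branch 2 (series LC): Z₂ = j(X_L − X_C) = j2540 Ω
Parallel: Z = Z₁Z₂/(Z₁+Z₂), |Z| = 2010 Ω, ∠Z = 52.4°
cos φ = cos(52.4°) = 0.611

0.611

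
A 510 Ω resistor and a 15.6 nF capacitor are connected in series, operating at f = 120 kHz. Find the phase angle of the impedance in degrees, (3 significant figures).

-9.46°

ω = 2πf = 754000 rad/s
X_C = 1/(ωC) = 85.0 Ω
Z = 510 − j85.0 Ω
|Z| = √(510² + 85.0²) = 517 Ω
∠Z = arctan(-85.0/510) = -9.46°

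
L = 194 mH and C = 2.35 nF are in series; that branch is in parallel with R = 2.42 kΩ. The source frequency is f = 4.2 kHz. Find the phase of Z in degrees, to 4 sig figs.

-12.40°

ω = 2πf = 26390 rad/s
X_L = ωL = 5120 Ω
X_C = 1/(ωC) = 16130 Ω
Branch 1: Z₁ = R = 2420 Ω
Branch 2 (series LC): Z₂ = j(X_L − X_C) = −j11010 Ω
Parallel: Z = Z₁Z₂/(Z₁+Z₂), |Z| = 2364 Ω, ∠Z = -12.40°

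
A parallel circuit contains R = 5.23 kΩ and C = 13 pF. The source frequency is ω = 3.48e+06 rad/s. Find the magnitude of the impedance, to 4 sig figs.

X_C = 1/(ωC) = 22100 Ω
Parallel: admittances add. Y = 1/R + jωC
Y = (0.0001912 + j4.524e-05) S
|Y| = 0.0001965 S → |Z| = 1/|Y| = 5089 Ω, ∠Z = −∠Y = -13.31°

5089 Ω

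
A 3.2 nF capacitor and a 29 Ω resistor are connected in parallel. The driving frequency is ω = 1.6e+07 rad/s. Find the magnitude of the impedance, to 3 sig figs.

16.2 Ω

X_C = 1/(ωC) = 19.5 Ω
Parallel: admittances add. Y = 1/R + jωC
Y = (0.0345 + j0.0512) S
|Y| = 0.0617 S → |Z| = 1/|Y| = 16.2 Ω, ∠Z = −∠Y = -56.0°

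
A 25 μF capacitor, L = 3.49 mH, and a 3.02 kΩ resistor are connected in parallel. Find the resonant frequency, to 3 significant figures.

ω₀ = 1/√(LC) = 1/√(0.00349 × 2.5e-05) = 3385 rad/s
f₀ = ω₀/(2π) = 539 Hz

539 Hz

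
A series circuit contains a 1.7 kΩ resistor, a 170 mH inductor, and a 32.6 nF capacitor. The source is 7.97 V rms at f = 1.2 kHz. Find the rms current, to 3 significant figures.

2.44 mA

ω = 2πf = 7540 rad/s
X_L = ωL = 1280 Ω
X_C = 1/(ωC) = 4070 Ω
Net reactance X = X_L − X_C = -2790 Ω
Z = 1700 − j2790 Ω
|Z| = √(1700² + 2790²) = 3260 Ω
I = V/|Z| = 7.97/3260 = 2.44 mA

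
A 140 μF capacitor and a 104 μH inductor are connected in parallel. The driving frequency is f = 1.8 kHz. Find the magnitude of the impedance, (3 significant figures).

ω = 2πf = 11310 rad/s
X_L = ωL = 1.18 Ω
X_C = 1/(ωC) = 0.632 Ω
Parallel: admittances add. Y = 1/(jωL) + jωC
Y = (0 + j0.733) S
|Y| = 0.733 S → |Z| = 1/|Y| = 1.36 Ω, ∠Z = −∠Y = -90.0°

1.36 Ω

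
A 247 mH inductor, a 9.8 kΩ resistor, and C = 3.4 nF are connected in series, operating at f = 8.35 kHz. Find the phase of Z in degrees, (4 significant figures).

36.88°

ω = 2πf = 52460 rad/s
X_L = ωL = 12960 Ω
X_C = 1/(ωC) = 5606 Ω
Net reactance X = X_L − X_C = 7353 Ω
Z = 9800 + j7353 Ω
|Z| = √(9800² + 7353²) = 12250 Ω
∠Z = arctan(7353/9800) = 36.88°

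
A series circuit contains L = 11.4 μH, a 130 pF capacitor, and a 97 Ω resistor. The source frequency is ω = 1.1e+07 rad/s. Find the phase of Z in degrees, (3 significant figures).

-80.4°

X_L = ωL = 125 Ω
X_C = 1/(ωC) = 699 Ω
Net reactance X = X_L − X_C = -574 Ω
Z = 97.0 − j574 Ω
|Z| = √(97.0² + 574²) = 582 Ω
∠Z = arctan(-574/97.0) = -80.4°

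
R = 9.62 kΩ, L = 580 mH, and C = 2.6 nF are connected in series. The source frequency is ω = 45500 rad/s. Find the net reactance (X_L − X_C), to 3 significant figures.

X_L = ωL = 26400 Ω
X_C = 1/(ωC) = 8450 Ω
X = 26400 − 8450 = 17900 Ω

17900 Ω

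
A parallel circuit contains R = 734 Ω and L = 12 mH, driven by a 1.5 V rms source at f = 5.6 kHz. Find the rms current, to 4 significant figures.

4.098 mA

ω = 2πf = 35190 rad/s
X_L = ωL = 422.2 Ω
Parallel: admittances add. Y = 1/R + 1/(jωL)
Y = (0.001362 − j0.002368) S
|Y| = 0.002732 S → |Z| = 1/|Y| = 366.0 Ω, ∠Z = −∠Y = 60.09°
I = V/|Z| = 1.5/366.0 = 4.098 mA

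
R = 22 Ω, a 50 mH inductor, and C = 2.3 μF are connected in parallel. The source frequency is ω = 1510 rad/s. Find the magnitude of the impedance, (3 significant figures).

21.5 Ω

X_L = ωL = 75.5 Ω
X_C = 1/(ωC) = 288 Ω
Parallel: admittances add. Y = 1/R + 1/(jωL) + jωC
Y = (0.0455 − j0.00977) S
|Y| = 0.0465 S → |Z| = 1/|Y| = 21.5 Ω, ∠Z = −∠Y = 12.1°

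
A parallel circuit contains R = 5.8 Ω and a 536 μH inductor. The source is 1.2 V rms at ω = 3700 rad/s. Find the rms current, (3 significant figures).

X_L = ωL = 1.98 Ω
Parallel: admittances add. Y = 1/R + 1/(jωL)
Y = (0.172 − j0.504) S
|Y| = 0.533 S → |Z| = 1/|Y| = 1.88 Ω, ∠Z = −∠Y = 71.1°
I = V/|Z| = 1.2/1.88 = 639 mA

639 mA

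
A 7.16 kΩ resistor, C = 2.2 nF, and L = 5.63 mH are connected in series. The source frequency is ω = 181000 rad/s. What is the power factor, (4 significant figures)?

X_L = ωL = 1019 Ω
X_C = 1/(ωC) = 2511 Ω
Net reactance X = X_L − X_C = -1492 Ω
Z = 7160 − j1492 Ω
|Z| = √(7160² + 1492²) = 7314 Ω
∠Z = arctan(-1492/7160) = -11.77°
cos φ = cos(-11.77°) = 0.9790

0.9790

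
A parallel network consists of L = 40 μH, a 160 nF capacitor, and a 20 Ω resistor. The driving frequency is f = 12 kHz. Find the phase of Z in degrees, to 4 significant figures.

81.11°

ω = 2πf = 75400 rad/s
X_L = ωL = 3.016 Ω
X_C = 1/(ωC) = 82.89 Ω
Parallel: admittances add. Y = 1/R + 1/(jωL) + jωC
Y = (0.05000 − j0.3195) S
|Y| = 0.3234 S → |Z| = 1/|Y| = 3.092 Ω, ∠Z = −∠Y = 81.11°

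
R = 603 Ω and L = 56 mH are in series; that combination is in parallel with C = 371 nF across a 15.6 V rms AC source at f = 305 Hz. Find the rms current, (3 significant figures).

25.9 mA

ω = 2πf = 1916 rad/s
X_L = ωL = 107 Ω
X_C = 1/(ωC) = 1410 Ω
Branch 1 (R+jX_L): Z₁ = 603 + j107 Ω, |Z₁| = 612 Ω
Branch 2 (−jX_C): Z₂ = −j1410 Ω
Parallel: Z = Z₁Z₂/(Z₁+Z₂), |Z| = 601 Ω, ∠Z = -14.8°
I = V/|Z| = 15.6/601 = 25.9 mA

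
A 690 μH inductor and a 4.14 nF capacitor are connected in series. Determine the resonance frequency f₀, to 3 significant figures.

ω₀ = 1/√(LC) = 1/√(0.00069 × 4.14e-09) = 591700 rad/s
f₀ = ω₀/(2π) = 94.2 kHz

94.2 kHz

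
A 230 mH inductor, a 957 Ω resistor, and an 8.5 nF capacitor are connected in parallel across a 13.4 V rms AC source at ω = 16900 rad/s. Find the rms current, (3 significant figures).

X_L = ωL = 3890 Ω
X_C = 1/(ωC) = 6960 Ω
Parallel: admittances add. Y = 1/R + 1/(jωL) + jωC
Y = (0.00104 − j0.000114) S
|Y| = 0.00105 S → |Z| = 1/|Y| = 951 Ω, ∠Z = −∠Y = 6.21°
I = V/|Z| = 13.4/951 = 14.1 mA

14.1 mA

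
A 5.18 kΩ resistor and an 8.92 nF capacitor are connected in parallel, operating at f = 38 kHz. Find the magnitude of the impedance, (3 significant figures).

468 Ω

ω = 2πf = 238800 rad/s
X_C = 1/(ωC) = 470 Ω
Parallel: admittances add. Y = 1/R + jωC
Y = (0.000193 + j0.00213) S
|Y| = 0.00214 S → |Z| = 1/|Y| = 468 Ω, ∠Z = −∠Y = -84.8°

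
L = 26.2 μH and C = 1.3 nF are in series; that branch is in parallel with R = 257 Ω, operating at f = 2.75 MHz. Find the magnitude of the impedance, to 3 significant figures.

ω = 2πf = 1.728e+07 rad/s
X_L = ωL = 453 Ω
X_C = 1/(ωC) = 44.5 Ω
Branch 1: Z₁ = R = 257 Ω
Branch 2 (series LC): Z₂ = j(X_L − X_C) = j408 Ω
Parallel: Z = Z₁Z₂/(Z₁+Z₂), |Z| = 217 Ω, ∠Z = 32.2°

217 Ω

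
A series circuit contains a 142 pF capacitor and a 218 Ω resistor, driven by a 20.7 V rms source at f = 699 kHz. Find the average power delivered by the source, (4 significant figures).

ω = 2πf = 4.392e+06 rad/s
X_C = 1/(ωC) = 1603 Ω
Z = 218.0 − j1603 Ω
|Z| = √(218.0² + 1603²) = 1618 Ω
∠Z = arctan(-1603/218.0) = -82.26°
I = V/|Z| = 12.79 mA
P = VI cos φ = 20.7 × 0.01279 × cos(-82.26°) = 35.67 mW

35.67 mW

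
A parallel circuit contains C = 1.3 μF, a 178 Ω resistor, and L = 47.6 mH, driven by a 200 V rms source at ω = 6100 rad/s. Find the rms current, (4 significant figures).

X_L = ωL = 290.4 Ω
X_C = 1/(ωC) = 126.1 Ω
Parallel: admittances add. Y = 1/R + 1/(jωL) + jωC
Y = (0.005618 + j0.004486) S
|Y| = 0.007189 S → |Z| = 1/|Y| = 139.1 Ω, ∠Z = −∠Y = -38.61°
I = V/|Z| = 200/139.1 = 1.438 A

1.438 A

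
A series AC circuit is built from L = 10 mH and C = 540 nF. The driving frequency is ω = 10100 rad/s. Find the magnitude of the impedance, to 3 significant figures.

82.4 Ω

X_L = ωL = 101 Ω
X_C = 1/(ωC) = 183 Ω
Net reactance X = X_L − X_C = -82.4 Ω
Z = − j82.4 Ω
|Z| = √(0² + 82.4²) = 82.4 Ω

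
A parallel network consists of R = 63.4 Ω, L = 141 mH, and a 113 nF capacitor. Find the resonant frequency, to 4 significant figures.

1.261 kHz

ω₀ = 1/√(LC) = 1/√(0.141 × 1.13e-07) = 7922 rad/s
f₀ = ω₀/(2π) = 1.261 kHz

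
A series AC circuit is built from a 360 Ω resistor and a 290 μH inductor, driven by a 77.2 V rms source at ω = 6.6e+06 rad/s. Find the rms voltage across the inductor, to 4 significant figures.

75.87 V

X_L = ωL = 1914 Ω
Z = 360.0 + j1914 Ω
|Z| = √(360.0² + 1914²) = 1948 Ω
I = V/|Z| = 39.64 mA
V_L = I·|Z_L| = 0.03964 × 1914 = 75.87 V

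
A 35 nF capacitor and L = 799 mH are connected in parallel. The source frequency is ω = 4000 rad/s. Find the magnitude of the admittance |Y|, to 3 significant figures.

X_L = ωL = 3200 Ω
X_C = 1/(ωC) = 7140 Ω
Parallel: admittances add. Y = 1/(jωL) + jωC
Y = (0 − j0.000173) S
|Y| = 0.000173 S → |Z| = 1/|Y| = 5780 Ω, ∠Z = −∠Y = 90.0°

173 μS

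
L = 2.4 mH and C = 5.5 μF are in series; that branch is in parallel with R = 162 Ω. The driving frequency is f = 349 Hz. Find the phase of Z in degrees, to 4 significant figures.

ω = 2πf = 2193 rad/s
X_L = ωL = 5.263 Ω
X_C = 1/(ωC) = 82.91 Ω
Branch 1: Z₁ = R = 162.0 Ω
Branch 2 (series LC): Z₂ = j(X_L − X_C) = −j77.65 Ω
Parallel: Z = Z₁Z₂/(Z₁+Z₂), |Z| = 70.02 Ω, ∠Z = -64.39°

-64.39°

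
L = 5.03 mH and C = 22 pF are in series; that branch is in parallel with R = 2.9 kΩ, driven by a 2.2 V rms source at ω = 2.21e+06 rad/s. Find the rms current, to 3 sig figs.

794 μA

X_L = ωL = 11100 Ω
X_C = 1/(ωC) = 20600 Ω
Branch 1: Z₁ = R = 2900 Ω
Branch 2 (series LC): Z₂ = j(X_L − X_C) = −j9450 Ω
Parallel: Z = Z₁Z₂/(Z₁+Z₂), |Z| = 2770 Ω, ∠Z = -17.1°
I = V/|Z| = 2.2/2770 = 794 μA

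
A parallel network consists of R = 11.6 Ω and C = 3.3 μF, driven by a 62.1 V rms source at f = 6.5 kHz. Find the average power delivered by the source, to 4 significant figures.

ω = 2πf = 40840 rad/s
X_C = 1/(ωC) = 7.420 Ω
Parallel: admittances add. Y = 1/R + jωC
Y = (0.08621 + j0.1348) S
|Y| = 0.1600 S → |Z| = 1/|Y| = 6.251 Ω, ∠Z = −∠Y = -57.40°
I = V/|Z| = 9.935 A
P = VI cos φ = 62.1 × 9.935 × cos(-57.40°) = 332.4 W

332.4 W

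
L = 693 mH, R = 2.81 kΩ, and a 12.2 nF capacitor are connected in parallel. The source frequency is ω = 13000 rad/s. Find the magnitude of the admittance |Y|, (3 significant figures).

X_L = ωL = 9010 Ω
X_C = 1/(ωC) = 6310 Ω
Parallel: admittances add. Y = 1/R + 1/(jωL) + jωC
Y = (0.000356 + j4.76e-05) S
|Y| = 0.000359 S → |Z| = 1/|Y| = 2790 Ω, ∠Z = −∠Y = -7.62°

359 μS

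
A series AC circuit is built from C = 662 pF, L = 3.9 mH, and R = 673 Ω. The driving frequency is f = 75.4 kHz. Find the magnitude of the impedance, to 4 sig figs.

ω = 2πf = 473800 rad/s
X_L = ωL = 1848 Ω
X_C = 1/(ωC) = 3189 Ω
Net reactance X = X_L − X_C = -1341 Ω
Z = 673.0 − j1341 Ω
|Z| = √(673.0² + 1341²) = 1500 Ω

1500 Ω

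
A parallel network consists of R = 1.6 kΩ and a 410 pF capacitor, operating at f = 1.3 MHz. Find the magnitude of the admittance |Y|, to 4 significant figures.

3.407 mS

ω = 2πf = 8.168e+06 rad/s
X_C = 1/(ωC) = 298.6 Ω
Parallel: admittances add. Y = 1/R + jωC
Y = (0.0006250 + j0.003349) S
|Y| = 0.003407 S → |Z| = 1/|Y| = 293.5 Ω, ∠Z = −∠Y = -79.43°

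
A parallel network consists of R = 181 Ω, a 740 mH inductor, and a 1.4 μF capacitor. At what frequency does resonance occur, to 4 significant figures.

ω₀ = 1/√(LC) = 1/√(0.74 × 1.4e-06) = 982.5 rad/s
f₀ = ω₀/(2π) = 156.4 Hz

156.4 Hz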